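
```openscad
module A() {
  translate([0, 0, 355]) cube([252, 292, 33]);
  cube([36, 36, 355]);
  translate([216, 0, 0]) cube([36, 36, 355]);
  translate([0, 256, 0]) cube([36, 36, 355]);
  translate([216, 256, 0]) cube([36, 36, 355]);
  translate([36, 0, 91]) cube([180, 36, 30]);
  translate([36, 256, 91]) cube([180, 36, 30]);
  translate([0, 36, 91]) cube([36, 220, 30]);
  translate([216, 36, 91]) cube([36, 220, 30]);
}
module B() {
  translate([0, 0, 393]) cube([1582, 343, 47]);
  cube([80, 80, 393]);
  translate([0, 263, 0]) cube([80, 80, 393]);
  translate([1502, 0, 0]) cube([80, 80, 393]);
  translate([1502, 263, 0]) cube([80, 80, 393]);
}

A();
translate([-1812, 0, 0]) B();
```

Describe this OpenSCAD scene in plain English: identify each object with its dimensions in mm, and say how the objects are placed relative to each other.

A is a four-legged stool. The seat is a 252×292×33 mm slab whose top surface is at z = 388 mm; four square legs, each 36×36 mm in cross-section, run from the floor (z = 0) to the underside of the seat, each flush with a corner of the seat. Four stretchers, 36 mm wide and 30 mm tall, connect adjacent legs with their undersides at z = 91 mm, each running between the inner faces of the legs it joins and aligned with the legs' outer faces on the other axis.

B is a bench: a 1582×343 mm seat slab, 47 mm thick, top at z = 440 mm, on four 80×80 mm square legs flush with the seat corners and standing on z = 0.

The bench is on the floor beside the stool on its −x side.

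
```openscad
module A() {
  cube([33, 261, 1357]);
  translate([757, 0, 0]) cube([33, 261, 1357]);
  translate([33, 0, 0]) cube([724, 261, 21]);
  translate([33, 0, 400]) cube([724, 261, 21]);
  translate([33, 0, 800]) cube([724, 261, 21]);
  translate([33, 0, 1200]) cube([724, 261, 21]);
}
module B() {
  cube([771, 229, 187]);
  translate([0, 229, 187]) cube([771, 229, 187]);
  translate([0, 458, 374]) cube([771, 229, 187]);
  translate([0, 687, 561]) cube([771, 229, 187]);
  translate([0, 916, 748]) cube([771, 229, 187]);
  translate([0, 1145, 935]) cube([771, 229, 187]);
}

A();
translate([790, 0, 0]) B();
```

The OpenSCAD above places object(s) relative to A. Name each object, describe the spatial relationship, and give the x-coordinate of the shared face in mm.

The bookshelf's +x face and the staircase's −x face are both at x = 790 mm.

A is a bookshelf. B is a staircase. The staircase is against the bookshelf's +x side, with their −y faces flush. The x-coordinate of the shared face is 790 mm.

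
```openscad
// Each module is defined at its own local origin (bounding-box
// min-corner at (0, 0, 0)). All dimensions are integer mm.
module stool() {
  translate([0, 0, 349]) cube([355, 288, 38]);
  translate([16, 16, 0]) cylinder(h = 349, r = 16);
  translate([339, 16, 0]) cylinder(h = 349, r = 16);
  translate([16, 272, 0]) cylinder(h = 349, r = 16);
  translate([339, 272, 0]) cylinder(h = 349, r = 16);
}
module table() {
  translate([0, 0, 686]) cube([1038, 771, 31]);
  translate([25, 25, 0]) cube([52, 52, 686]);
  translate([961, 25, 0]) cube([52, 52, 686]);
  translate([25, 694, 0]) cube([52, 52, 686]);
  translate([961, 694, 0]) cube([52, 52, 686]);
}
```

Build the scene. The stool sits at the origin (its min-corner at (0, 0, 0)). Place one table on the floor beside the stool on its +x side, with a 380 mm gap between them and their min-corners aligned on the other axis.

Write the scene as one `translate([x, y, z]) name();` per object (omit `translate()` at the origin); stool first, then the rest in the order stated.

stool();
translate([735, 0, 0]) table();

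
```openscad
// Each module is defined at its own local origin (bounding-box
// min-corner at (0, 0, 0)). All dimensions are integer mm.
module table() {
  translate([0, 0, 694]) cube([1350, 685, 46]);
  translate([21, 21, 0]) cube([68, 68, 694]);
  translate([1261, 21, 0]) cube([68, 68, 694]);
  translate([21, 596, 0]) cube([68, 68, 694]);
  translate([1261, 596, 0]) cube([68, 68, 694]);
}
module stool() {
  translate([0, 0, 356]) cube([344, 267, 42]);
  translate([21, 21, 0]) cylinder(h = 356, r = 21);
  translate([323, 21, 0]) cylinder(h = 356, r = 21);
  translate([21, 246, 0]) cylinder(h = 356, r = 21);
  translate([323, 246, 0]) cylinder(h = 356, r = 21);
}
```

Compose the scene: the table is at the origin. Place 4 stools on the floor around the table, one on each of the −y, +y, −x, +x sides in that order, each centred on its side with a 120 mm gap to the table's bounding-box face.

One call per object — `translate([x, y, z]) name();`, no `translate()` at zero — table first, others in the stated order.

table();
translate([503, -387, 0]) stool();
translate([503, 805, 0]) stool();
translate([-464, 209, 0]) stool();
translate([1470, 209, 0]) stool();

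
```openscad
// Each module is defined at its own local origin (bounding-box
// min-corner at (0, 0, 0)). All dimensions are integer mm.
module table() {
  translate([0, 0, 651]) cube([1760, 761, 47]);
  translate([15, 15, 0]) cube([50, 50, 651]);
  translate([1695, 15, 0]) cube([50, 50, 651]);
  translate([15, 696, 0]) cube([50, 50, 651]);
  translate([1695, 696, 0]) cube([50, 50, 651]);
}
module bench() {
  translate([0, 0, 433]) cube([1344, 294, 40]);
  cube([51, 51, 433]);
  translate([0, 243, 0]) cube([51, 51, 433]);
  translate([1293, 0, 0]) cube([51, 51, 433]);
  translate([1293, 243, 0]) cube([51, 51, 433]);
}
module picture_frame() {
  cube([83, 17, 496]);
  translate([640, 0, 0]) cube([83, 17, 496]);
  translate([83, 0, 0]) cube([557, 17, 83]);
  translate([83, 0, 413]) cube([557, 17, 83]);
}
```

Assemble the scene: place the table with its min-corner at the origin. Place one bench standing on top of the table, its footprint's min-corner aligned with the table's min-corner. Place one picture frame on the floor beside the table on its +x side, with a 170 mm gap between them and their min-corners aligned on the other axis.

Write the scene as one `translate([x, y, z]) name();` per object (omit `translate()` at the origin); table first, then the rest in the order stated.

table();
translate([0, 0, 698]) bench();
translate([1930, 0, 0]) picture_frame();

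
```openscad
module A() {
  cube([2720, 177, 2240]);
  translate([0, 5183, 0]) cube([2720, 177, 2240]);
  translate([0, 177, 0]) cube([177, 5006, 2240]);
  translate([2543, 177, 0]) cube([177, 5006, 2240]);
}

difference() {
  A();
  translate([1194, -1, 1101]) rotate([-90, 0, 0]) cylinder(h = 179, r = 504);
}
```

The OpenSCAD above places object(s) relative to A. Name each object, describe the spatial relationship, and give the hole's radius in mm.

The subtracted cylinder has r = 504 mm.

A is a house frame. The house frame has a circular hole through its front wall. The hole's radius is 504 mm.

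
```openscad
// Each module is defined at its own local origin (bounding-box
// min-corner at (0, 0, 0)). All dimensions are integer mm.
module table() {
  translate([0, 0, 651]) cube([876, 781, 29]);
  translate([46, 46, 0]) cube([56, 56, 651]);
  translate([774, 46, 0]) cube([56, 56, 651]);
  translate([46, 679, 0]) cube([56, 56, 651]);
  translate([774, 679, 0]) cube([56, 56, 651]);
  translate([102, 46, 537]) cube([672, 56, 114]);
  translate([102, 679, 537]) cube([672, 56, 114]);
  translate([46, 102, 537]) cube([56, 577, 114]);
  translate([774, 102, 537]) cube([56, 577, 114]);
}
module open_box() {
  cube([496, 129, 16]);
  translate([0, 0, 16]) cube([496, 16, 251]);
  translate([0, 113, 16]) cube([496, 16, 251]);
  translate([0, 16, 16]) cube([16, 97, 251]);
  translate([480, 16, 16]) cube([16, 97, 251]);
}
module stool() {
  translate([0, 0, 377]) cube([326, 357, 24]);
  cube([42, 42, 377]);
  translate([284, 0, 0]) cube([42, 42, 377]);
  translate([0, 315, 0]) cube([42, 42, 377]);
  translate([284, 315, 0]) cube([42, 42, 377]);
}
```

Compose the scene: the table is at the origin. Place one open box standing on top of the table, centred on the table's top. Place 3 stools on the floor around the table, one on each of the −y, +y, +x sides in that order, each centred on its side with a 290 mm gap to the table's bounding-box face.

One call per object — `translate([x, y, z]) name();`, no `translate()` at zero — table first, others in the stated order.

table();
translate([190, 326, 680]) open_box();
translate([275, -647, 0]) stool();
translate([275, 1071, 0]) stool();
translate([1166, 212, 0]) stool();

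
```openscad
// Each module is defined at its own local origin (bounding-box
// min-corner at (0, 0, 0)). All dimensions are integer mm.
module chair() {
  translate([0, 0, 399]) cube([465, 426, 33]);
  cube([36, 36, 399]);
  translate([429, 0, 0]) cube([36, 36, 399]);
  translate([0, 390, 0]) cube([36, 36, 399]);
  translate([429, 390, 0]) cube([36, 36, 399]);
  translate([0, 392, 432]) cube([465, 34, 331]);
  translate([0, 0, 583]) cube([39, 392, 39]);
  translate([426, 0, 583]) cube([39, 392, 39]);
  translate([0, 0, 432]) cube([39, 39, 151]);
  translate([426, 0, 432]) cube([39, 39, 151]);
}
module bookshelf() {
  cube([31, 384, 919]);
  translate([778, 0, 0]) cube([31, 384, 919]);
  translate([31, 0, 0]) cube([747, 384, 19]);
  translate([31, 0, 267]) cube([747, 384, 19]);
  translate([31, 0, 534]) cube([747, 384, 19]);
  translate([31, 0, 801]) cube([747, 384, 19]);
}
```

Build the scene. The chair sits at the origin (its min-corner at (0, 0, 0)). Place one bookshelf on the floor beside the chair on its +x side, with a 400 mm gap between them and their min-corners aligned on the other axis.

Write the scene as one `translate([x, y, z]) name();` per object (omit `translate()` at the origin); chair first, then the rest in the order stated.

chair();
translate([865, 0, 0]) bookshelf();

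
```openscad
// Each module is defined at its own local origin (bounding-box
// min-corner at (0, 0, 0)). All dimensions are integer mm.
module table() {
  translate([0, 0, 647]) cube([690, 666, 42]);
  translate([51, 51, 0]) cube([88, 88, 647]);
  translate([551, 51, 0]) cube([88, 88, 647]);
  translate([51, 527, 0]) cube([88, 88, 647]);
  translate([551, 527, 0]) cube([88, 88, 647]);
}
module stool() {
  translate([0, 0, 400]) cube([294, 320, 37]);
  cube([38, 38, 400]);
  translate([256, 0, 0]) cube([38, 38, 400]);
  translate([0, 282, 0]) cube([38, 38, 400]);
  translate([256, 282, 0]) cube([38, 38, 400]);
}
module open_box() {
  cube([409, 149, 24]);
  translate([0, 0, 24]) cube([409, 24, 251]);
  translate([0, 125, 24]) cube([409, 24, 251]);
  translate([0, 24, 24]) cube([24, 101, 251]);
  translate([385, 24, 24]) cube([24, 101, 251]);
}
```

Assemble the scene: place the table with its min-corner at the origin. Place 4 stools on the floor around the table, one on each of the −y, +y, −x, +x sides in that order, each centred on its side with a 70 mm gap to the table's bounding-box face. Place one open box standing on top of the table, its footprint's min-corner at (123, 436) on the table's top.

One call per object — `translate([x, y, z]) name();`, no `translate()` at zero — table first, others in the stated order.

table();
translate([198, -390, 0]) stool();
translate([198, 736, 0]) stool();
translate([-364, 173, 0]) stool();
translate([760, 173, 0]) stool();
translate([123, 436, 689]) open_box();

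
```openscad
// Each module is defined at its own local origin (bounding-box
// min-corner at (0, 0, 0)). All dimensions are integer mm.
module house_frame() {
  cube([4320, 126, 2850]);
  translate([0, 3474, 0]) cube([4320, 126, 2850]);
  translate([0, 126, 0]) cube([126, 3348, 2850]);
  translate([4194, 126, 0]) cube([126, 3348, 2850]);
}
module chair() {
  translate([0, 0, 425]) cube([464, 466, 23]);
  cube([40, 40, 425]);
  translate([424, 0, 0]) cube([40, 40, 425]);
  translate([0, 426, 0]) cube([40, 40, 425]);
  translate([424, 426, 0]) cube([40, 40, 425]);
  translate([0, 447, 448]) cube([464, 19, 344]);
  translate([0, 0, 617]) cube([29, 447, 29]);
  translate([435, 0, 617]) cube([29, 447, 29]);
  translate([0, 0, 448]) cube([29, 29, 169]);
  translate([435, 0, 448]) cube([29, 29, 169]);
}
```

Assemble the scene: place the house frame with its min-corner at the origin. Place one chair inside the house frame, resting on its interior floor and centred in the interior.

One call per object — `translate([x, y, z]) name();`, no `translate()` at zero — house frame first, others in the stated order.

house_frame();
translate([1928, 1567, 0]) chair();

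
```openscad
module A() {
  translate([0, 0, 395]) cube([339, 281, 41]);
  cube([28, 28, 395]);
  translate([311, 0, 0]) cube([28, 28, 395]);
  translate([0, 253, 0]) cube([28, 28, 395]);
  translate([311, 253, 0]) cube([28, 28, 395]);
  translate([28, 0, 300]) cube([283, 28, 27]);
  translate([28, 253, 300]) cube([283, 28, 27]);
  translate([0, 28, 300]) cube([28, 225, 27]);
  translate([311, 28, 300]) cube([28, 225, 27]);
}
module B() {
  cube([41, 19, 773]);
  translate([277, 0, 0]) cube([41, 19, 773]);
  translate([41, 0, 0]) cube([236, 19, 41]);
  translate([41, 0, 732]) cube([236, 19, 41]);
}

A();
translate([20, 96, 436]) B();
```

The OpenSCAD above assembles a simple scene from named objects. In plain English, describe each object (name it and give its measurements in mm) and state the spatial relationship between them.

A is a four-legged stool. The seat is a 339×281×41 mm slab whose top surface is at z = 436 mm; four square legs, each 28×28 mm in cross-section, run from the floor (z = 0) to the underside of the seat, each flush with a corner of the seat. Four stretchers, 28 mm wide and 27 mm tall, connect adjacent legs with their undersides at z = 300 mm, each running between the inner faces of the legs it joins and aligned with the legs' outer faces on the other axis.

B is a picture frame with a 236×691 mm rectangular opening (x by z) and a uniform 41 mm border on every side. Frame depth is 19 mm along y. It is built from two vertical stiles running the full outside height and two horizontal rails spanning the gap between the stiles.

The picture frame is on top of the stool.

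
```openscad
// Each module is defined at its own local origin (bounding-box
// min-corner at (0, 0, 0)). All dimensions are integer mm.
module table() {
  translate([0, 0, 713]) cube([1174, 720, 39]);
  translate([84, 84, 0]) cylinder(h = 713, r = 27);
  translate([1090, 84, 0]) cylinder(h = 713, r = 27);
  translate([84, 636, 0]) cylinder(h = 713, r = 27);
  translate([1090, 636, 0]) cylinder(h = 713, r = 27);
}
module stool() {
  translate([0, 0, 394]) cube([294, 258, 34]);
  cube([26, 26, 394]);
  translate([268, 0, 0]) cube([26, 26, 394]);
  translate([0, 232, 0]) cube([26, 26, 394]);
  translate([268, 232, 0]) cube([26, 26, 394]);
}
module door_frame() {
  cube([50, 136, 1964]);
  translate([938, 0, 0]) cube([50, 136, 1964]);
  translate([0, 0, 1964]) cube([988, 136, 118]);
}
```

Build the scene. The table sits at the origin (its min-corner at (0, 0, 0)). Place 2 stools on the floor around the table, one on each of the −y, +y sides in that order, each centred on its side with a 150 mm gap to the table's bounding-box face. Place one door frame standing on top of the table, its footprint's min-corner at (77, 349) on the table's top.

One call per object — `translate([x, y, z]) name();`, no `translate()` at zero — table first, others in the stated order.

table();
translate([440, -408, 0]) stool();
translate([440, 870, 0]) stool();
translate([77, 349, 752]) door_frame();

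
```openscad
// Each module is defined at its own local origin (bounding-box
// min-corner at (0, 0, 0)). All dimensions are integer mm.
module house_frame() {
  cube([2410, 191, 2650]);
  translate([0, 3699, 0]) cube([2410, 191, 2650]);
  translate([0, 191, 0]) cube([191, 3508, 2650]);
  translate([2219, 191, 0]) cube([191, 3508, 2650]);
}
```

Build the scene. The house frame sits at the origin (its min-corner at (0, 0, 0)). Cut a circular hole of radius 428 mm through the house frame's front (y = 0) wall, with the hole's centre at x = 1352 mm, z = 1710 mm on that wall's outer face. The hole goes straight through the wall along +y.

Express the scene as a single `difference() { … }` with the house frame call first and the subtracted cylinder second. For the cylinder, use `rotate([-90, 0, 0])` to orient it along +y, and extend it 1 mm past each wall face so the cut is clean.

difference() {
  house_frame();
  translate([1352, -1, 1710]) rotate([-90, 0, 0]) cylinder(h = 193, r = 428);
}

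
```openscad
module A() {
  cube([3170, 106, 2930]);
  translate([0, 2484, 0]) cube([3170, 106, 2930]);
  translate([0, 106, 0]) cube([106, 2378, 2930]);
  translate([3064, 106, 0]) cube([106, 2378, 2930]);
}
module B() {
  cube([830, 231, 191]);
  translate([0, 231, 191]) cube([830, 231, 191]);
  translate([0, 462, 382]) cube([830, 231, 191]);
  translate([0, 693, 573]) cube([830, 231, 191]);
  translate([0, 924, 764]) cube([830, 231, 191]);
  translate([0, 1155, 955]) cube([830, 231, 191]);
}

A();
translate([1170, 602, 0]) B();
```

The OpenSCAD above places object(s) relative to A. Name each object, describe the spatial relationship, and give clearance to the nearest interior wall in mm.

A is a house frame. B is a staircase. The staircase sits inside the house frame, centred. The clearance to the nearest interior wall is 496 mm.

Clearances: x = 1064, y = 496; minimum 496 mm.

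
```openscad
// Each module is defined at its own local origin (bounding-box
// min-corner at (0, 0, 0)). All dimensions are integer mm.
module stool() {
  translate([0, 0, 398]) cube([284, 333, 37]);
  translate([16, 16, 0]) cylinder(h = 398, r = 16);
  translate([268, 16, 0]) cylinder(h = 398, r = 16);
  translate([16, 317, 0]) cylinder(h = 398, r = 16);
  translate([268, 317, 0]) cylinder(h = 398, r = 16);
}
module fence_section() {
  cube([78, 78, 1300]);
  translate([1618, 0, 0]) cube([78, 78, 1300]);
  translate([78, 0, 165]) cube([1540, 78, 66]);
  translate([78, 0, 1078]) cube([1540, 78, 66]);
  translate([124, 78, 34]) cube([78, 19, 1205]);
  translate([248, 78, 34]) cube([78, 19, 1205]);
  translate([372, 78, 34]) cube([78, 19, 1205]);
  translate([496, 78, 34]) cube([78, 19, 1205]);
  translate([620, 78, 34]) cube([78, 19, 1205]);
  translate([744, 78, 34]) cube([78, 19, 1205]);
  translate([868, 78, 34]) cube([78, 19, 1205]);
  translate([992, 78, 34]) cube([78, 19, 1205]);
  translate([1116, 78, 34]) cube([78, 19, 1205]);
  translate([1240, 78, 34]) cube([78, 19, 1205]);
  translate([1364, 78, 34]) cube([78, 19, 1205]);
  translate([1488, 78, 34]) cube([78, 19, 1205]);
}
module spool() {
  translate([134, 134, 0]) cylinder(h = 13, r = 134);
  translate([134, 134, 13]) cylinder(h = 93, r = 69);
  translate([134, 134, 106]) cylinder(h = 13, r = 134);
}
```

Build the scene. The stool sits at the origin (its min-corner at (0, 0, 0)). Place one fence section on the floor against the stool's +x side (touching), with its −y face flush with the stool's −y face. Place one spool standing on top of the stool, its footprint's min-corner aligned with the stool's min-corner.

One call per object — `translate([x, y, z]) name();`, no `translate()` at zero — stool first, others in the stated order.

stool();
translate([284, 0, 0]) fence_section();
translate([0, 0, 435]) spool();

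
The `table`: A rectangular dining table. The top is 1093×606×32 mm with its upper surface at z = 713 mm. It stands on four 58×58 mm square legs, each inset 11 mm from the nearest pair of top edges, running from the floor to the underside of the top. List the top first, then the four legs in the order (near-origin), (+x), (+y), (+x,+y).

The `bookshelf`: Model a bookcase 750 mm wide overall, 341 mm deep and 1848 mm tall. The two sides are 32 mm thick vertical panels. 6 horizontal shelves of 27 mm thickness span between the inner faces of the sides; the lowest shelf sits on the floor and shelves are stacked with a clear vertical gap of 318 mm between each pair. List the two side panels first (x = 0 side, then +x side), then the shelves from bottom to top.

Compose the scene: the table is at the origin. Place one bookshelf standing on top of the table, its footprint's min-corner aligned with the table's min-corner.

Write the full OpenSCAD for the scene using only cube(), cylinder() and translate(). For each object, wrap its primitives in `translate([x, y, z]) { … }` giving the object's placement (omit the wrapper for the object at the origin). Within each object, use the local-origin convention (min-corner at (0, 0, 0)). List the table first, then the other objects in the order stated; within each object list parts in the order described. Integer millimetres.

translate([0, 0, 681]) cube([1093, 606, 32]);
translate([11, 11, 0]) cube([58, 58, 681]);
translate([1024, 11, 0]) cube([58, 58, 681]);
translate([11, 537, 0]) cube([58, 58, 681]);
translate([1024, 537, 0]) cube([58, 58, 681]);
translate([0, 0, 713]) {
  cube([32, 341, 1848]);
  translate([718, 0, 0]) cube([32, 341, 1848]);
  translate([32, 0, 0]) cube([686, 341, 27]);
  translate([32, 0, 345]) cube([686, 341, 27]);
  translate([32, 0, 690]) cube([686, 341, 27]);
  translate([32, 0, 1035]) cube([686, 341, 27]);
  translate([32, 0, 1380]) cube([686, 341, 27]);
  translate([32, 0, 1725]) cube([686, 341, 27]);
}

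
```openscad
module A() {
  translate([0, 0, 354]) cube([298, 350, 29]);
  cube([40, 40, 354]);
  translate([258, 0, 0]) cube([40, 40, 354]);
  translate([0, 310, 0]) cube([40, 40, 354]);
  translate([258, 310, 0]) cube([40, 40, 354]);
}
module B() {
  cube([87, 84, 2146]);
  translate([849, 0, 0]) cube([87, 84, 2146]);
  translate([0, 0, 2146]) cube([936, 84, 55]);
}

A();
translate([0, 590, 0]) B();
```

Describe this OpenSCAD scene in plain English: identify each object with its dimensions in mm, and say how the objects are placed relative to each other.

A is a four-legged stool. The seat is a 298×350×29 mm slab whose top surface is at z = 383 mm; four square legs, each 40×40 mm in cross-section, run from the floor (z = 0) to the underside of the seat, each flush with a corner of the seat.

B is a rectangular door frame: two vertical jambs of 87×84 mm section, 2146 mm tall, with a clear opening 762 mm wide between their inner faces. A header 55 mm tall and 84 mm deep lies on top of the jambs and spans the full outside width.

The door frame is on the floor beside the stool on its +y side.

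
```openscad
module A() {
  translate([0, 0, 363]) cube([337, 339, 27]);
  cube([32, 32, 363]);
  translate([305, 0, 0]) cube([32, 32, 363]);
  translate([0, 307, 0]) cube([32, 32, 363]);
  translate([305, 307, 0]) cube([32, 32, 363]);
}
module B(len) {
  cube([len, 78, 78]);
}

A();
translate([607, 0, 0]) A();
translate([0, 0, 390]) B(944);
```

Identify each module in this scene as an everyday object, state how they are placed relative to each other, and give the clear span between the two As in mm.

A is a stool. B is a beam. A beam spans the tops of two stools. The clear span between the two stools is 270 mm.

Second stool starts at x = 607; first ends at x = 337; clear span = 607 − 337 = 270 mm.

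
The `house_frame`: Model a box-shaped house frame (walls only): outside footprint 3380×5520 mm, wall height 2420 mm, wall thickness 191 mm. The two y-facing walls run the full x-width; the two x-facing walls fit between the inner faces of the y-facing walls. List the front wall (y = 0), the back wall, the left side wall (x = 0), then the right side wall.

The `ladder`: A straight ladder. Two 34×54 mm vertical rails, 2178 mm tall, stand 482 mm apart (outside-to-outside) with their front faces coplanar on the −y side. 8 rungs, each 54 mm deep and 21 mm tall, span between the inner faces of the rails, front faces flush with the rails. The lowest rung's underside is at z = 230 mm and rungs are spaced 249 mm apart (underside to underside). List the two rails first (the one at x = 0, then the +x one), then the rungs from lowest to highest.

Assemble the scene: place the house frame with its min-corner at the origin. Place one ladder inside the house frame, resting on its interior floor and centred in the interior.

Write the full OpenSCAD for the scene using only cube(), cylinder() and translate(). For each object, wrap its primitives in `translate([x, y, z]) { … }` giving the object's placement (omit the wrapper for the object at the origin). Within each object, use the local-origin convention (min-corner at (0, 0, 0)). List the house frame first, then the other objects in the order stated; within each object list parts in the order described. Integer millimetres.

cube([3380, 191, 2420]);
translate([0, 5329, 0]) cube([3380, 191, 2420]);
translate([0, 191, 0]) cube([191, 5138, 2420]);
translate([3189, 191, 0]) cube([191, 5138, 2420]);
translate([1449, 2733, 0]) {
  cube([34, 54, 2178]);
  translate([448, 0, 0]) cube([34, 54, 2178]);
  translate([34, 0, 230]) cube([414, 54, 21]);
  translate([34, 0, 479]) cube([414, 54, 21]);
  translate([34, 0, 728]) cube([414, 54, 21]);
  translate([34, 0, 977]) cube([414, 54, 21]);
  translate([34, 0, 1226]) cube([414, 54, 21]);
  translate([34, 0, 1475]) cube([414, 54, 21]);
  translate([34, 0, 1724]) cube([414, 54, 21]);
  translate([34, 0, 1973]) cube([414, 54, 21]);
}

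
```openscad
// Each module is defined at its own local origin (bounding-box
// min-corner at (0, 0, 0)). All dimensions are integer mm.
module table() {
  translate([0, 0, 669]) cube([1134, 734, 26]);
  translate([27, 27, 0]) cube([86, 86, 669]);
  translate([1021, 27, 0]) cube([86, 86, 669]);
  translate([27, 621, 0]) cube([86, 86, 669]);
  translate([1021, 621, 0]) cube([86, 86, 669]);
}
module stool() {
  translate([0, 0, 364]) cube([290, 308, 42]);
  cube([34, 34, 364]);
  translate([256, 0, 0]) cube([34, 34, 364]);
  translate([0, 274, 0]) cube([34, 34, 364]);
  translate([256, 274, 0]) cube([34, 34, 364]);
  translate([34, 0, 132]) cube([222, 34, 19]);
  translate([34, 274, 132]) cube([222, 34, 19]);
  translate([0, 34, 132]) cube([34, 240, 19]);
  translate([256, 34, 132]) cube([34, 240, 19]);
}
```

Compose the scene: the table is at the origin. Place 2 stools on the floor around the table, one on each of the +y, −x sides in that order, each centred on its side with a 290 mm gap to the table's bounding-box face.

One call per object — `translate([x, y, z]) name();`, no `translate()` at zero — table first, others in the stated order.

table();
translate([422, 1024, 0]) stool();
translate([-580, 213, 0]) stool();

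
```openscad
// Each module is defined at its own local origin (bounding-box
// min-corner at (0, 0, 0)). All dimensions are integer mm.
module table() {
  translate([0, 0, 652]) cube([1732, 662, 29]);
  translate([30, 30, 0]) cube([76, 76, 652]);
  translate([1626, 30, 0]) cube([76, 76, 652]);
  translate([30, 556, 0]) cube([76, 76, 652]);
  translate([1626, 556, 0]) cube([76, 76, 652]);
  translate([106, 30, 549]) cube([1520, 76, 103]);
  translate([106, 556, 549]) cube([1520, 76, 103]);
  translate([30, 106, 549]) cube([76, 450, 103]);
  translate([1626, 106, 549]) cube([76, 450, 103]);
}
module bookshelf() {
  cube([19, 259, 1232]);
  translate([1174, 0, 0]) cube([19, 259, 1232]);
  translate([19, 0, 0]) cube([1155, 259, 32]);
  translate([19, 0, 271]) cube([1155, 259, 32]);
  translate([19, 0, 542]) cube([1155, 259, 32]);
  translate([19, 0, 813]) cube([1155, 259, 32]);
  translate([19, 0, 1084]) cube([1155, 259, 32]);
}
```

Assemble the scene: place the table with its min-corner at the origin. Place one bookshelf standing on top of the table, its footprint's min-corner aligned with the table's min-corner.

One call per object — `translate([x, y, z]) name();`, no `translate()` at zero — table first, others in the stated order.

table();
translate([0, 0, 681]) bookshelf();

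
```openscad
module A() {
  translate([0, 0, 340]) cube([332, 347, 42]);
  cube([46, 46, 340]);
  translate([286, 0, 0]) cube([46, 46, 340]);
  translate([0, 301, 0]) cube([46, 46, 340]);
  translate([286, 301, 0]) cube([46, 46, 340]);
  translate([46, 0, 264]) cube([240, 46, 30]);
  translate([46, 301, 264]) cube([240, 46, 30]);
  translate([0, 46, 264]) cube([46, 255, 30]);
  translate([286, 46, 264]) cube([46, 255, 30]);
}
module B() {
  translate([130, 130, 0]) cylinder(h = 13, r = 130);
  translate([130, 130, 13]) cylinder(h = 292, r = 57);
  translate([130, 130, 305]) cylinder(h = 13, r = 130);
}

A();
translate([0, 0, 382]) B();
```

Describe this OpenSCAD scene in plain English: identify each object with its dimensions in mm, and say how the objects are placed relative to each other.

A is a four-legged stool. The seat is 332×347 mm, 42 mm thick, top at z = 382 mm. It stands on four square legs, each 46×46 mm in cross-section, from z = 0 to the seat underside, each flush with a corner of the seat. Four stretchers, 46 mm wide and 30 mm tall, connect adjacent legs with their undersides at z = 264 mm, each running between the inner faces of the legs it joins and aligned with the legs' outer faces on the other axis.

B is a spool: two coaxial disc flanges of radius 130 mm and thickness 13 mm, joined by a core cylinder of radius 57 mm and height 292 mm. The lower flange rests on z = 0 and the three cylinders share a vertical axis.

The spool is on top of the stool.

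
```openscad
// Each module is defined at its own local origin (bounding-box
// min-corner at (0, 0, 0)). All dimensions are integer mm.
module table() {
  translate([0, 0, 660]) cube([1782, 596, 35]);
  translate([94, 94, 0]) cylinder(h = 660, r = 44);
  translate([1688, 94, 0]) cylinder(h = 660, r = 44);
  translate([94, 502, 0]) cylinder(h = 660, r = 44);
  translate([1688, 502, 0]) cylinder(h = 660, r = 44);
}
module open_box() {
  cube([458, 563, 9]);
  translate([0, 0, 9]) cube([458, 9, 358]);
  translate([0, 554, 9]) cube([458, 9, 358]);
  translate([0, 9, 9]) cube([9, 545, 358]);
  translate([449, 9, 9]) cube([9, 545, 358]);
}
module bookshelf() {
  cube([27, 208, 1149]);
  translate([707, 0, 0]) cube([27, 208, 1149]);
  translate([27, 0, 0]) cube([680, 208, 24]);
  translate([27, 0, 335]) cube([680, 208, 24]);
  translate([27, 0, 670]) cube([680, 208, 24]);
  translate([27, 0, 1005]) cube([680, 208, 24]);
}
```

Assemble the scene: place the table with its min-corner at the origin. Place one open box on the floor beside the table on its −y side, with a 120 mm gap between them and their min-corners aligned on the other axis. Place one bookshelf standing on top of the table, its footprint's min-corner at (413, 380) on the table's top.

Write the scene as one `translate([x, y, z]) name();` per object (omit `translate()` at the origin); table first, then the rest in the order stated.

table();
translate([0, -683, 0]) open_box();
translate([413, 380, 695]) bookshelf();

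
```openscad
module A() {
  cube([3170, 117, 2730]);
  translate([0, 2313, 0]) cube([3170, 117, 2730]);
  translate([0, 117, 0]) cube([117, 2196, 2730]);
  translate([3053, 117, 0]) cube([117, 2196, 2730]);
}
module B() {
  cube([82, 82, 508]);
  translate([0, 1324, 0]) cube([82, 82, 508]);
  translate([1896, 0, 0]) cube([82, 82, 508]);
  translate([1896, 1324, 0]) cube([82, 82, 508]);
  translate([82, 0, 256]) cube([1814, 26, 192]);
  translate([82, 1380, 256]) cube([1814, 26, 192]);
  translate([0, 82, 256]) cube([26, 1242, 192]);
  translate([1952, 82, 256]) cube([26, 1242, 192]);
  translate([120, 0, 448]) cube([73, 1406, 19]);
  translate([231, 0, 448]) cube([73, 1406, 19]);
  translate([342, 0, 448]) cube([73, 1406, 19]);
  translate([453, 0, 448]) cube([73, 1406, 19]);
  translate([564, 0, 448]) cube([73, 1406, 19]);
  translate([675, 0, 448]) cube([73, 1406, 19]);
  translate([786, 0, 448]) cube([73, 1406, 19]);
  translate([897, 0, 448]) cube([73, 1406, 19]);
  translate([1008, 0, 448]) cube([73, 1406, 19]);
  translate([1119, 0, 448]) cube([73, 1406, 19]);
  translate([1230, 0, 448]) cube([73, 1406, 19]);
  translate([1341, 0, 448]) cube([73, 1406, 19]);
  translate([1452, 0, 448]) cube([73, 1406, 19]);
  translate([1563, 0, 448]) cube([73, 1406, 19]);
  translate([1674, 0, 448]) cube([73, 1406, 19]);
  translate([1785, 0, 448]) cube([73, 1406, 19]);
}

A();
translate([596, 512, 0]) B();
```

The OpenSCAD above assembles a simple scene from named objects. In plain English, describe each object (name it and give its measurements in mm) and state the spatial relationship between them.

A is a box-shaped house frame (walls only): outside footprint 3170×2430 mm, wall height 2730 mm, wall thickness 117 mm. The two y-facing walls run the full x-width; the two x-facing walls fit between the inner faces of the y-facing walls.

B is a bed frame 1978 mm long (x) by 1406 mm wide (y). Four 82×82 mm corner posts, 508 mm tall, at the corners of the footprint. Four rails of 26 mm thickness and 192 mm height run between adjacent posts with their undersides at z = 256 mm, their outer faces flush with the outside of the frame (the two x-running rails run between the posts' inner faces; the two y-running rails run between the posts' inner faces). 16 slats, each 73 mm wide (x) and 19 mm thick, lie across the top of the two x-running rails, running the full 1406 mm width of the frame in y; the slats are evenly spaced along x between the inner faces of the end posts with equal gaps (rounded down to the nearest mm) at the −x end and between each pair — any rounding remainder accumulates at the +x end.

The bed frame sits inside the house frame, centred.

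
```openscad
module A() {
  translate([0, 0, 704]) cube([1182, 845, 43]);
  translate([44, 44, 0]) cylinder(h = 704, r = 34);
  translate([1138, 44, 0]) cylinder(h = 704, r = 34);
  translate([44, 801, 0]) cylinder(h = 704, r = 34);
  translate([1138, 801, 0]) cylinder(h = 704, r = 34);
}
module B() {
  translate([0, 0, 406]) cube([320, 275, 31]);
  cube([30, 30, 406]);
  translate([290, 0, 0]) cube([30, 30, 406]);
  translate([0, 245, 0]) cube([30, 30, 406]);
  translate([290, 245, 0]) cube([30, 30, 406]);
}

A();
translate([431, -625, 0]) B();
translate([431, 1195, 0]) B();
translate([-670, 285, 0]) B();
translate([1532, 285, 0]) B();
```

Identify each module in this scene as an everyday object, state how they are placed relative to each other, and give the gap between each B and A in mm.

A is a table. B is a stool. Four stools sit around the table at the −y, +y, −x, +x sides. The gap between each stool and the table is 350 mm.

Each stool's nearest face is 350 mm from the table's bounding box.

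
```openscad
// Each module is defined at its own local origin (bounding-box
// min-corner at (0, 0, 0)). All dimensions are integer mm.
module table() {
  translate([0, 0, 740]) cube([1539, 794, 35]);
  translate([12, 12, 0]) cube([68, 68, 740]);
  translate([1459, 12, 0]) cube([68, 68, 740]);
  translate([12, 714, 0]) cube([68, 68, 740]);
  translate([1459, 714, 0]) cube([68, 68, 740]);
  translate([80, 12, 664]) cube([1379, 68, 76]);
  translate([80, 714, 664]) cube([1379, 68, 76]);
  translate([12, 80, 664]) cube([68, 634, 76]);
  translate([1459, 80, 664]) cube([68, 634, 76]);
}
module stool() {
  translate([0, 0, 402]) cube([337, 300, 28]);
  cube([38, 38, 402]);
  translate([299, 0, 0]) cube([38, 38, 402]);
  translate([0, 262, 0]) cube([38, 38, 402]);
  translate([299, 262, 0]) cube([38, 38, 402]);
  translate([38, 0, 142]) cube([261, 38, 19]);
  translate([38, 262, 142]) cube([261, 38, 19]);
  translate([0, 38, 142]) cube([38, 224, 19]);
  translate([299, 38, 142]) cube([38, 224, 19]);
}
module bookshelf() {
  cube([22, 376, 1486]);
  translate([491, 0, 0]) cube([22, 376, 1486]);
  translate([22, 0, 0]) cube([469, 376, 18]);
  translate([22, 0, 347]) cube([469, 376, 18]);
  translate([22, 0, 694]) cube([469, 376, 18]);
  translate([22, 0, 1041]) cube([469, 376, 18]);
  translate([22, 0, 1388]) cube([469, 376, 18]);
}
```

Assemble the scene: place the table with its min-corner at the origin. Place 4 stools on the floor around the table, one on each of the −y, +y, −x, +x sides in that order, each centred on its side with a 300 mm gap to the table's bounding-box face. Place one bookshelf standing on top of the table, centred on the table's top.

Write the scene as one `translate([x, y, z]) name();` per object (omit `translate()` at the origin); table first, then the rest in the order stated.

table();
translate([601, -600, 0]) stool();
translate([601, 1094, 0]) stool();
translate([-637, 247, 0]) stool();
translate([1839, 247, 0]) stool();
translate([513, 209, 775]) bookshelf();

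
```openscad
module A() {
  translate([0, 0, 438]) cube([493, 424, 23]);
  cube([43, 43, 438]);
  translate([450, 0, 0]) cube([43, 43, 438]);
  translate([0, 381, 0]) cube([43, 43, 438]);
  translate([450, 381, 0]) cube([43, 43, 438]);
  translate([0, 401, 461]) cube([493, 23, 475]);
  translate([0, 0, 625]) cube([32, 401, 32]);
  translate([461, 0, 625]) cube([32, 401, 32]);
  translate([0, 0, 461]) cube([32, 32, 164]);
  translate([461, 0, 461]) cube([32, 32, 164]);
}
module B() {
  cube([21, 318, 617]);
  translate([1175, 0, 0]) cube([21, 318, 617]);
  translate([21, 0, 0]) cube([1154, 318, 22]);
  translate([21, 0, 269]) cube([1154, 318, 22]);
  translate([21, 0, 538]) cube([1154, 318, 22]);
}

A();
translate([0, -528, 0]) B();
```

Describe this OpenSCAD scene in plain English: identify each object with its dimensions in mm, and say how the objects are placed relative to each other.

A is a chair: 493×424 mm seat, 23 mm thick, top at z = 461 mm, on four 43 mm square corner legs flush with the seat edges. A 23 mm thick backrest slab spans the full seat width, extending 475 mm above the seat top, its back face flush with the seat's +y edge. Two armrests of 32×32 mm section run along each side from the seat's front edge to the front of the backrest, top faces 196 mm above the seat top and outer faces flush with the seat's x-edges; a 32×32 mm post under the front of each armrest stands on the seat at the front corner.

B is an open bookshelf. Two side panels, each 21 mm thick, 318 mm deep and 617 mm tall, stand 1196 mm apart (outside-to-outside). Between them sit 3 shelves, each 22 mm thick and 318 mm deep, spanning the full gap between the sides. The bottom shelf rests on the floor (its underside at z = 0) and the clear gap between one shelf's top and the next shelf's underside is 247 mm.

The bookshelf is on the floor beside the chair on its −y side.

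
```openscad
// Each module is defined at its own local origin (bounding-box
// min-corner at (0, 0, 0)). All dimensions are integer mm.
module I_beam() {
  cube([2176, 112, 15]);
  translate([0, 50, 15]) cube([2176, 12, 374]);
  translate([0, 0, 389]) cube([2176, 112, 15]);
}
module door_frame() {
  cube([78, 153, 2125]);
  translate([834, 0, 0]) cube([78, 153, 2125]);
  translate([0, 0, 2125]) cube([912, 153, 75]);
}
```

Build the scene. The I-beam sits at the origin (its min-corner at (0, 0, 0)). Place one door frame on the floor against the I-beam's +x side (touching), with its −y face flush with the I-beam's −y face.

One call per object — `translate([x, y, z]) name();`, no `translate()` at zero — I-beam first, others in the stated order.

I_beam();
translate([2176, 0, 0]) door_frame();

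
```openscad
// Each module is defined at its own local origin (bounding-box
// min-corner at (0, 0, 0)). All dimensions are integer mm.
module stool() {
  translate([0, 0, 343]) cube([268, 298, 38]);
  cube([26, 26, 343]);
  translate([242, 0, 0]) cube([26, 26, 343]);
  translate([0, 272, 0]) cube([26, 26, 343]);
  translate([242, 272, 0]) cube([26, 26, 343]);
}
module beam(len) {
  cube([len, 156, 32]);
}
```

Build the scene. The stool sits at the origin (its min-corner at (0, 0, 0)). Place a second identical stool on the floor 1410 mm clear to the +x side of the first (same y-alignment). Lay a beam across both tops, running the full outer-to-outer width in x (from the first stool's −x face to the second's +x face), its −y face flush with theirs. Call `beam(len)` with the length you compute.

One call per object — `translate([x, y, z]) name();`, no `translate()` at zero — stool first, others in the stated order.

stool();
translate([1678, 0, 0]) stool();
translate([0, 0, 381]) beam(1946);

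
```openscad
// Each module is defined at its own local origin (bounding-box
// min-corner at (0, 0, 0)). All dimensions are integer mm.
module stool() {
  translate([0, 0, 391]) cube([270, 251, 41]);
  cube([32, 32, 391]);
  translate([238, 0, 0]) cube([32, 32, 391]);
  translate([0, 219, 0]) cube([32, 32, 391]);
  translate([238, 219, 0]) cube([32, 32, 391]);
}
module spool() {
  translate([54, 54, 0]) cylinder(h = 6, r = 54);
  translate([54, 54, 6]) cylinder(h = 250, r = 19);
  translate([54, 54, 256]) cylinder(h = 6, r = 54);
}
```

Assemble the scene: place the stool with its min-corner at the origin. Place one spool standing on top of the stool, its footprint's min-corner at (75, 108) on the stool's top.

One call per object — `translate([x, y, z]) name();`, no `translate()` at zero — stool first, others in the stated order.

stool();
translate([75, 108, 432]) spool();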